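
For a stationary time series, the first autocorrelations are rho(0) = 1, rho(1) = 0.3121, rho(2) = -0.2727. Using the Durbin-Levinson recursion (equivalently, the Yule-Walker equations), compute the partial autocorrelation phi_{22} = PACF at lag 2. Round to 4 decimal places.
\phi_{22} = -0.4100

The PACF at lag k is phi_{kk}, the last component of the solution
to the Yule-Walker system G_k phi = r_k where
  (G_k)_{ij} = rho(|i - j|), (r_k)_i = rho(i), i,j = 1..k.
Equivalently, Durbin-Levinson gives phi_{kk} iteratively:
  phi_{11} = rho(1)
  phi_{kk} = [rho(k) - sum_{j=1..k-1} phi_{k-1,j} rho(k-j)]
            / [1 - sum_{j=1..k-1} phi_{k-1,j} rho(j)],
  phi_{k,j} = phi_{k-1,j} - phi_{kk} phi_{k-1,k-j},  j = 1..k-1.
Step k = 1:
  phi_11 = rho(1) = 0.3121.
Step k = 2:
  phi_22 = [rho(2) - phi_11 rho(1)] / [1 - phi_11 rho(1)] = [-0.2727 - (0.3121)(0.3121)] / [1 - (0.3121)(0.3121)]
         = -0.37010641 / 0.90259359 = -0.41.
Therefore phi_{22} = -0.4100.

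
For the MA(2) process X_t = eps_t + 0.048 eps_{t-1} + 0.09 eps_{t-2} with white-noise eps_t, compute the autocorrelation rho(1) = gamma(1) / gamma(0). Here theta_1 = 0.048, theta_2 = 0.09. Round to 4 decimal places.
\rho(1) = 0.0518

For an MA(q) process with theta_0 = 1, the autocovariance is
  gamma(k) = sigma^2 * sum_{i=0..q-k} theta_i * theta_{i+k},
and rho(k) = gamma(k) / gamma(0). Sigma^2 cancels.
  numerator   = (1)*(0.048) + (0.048)*(0.09) = 0.05232.
  denominator = (1)^2 + (0.048)^2 + (0.09)^2 = 1.010404.
  rho(1) = 0.05232 / 1.010404 = 0.0518.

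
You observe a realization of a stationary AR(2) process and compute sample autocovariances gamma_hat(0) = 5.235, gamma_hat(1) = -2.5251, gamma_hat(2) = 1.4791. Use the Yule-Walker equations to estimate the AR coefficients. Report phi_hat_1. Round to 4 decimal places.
\hat\phi_{1} = -0.4510

The Yule-Walker equations for an AR(p) process read, in matrix form,
  Gamma_p phi = r_p,   with   (Gamma_p)_{ij} = gamma(|i - j|),
                       (r_p)_i = gamma(i),   i,j = 1..p.
Substitute the sample gammas (Toeplitz matrix and right-hand side of size 2):
  Gamma_p = [[5.235, -2.5251], [-2.5251, 5.235]]
  r_p     = [-2.5251, 1.4791]
Written out:
  5.235 phi_1 - 2.5251 phi_2 = -2.5251
  -2.5251 phi_1 + 5.235 phi_2 = 1.4791
Solve by Cramer's rule:
  det = gamma(0)^2 - gamma(1)^2 = (5.235)^2 - (-2.5251)^2 = 27.405225 - 6.37613001 = 21.02909499
  phi_hat_1 = [gamma(1) gamma(0) - gamma(1) gamma(2)] / det = [(-2.5251)(5.235) - (-2.5251)(1.4791)] / 21.02909499 = -9.48402309 / 21.02909499 = -0.451
  phi_hat_2 = [gamma(0) gamma(2) - gamma(1)^2] / det = [(5.235)(1.4791) - (-2.5251)^2] / 21.02909499 = 1.36695849 / 21.02909499 = 0.065
So phi_hat = [-0.4510, 0.0650].
Therefore phi_hat_1 = -0.4510.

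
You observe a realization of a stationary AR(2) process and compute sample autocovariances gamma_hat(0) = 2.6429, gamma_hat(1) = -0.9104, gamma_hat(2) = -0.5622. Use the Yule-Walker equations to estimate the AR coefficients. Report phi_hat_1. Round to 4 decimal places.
\hat\phi_{1} = -0.4740

The Yule-Walker equations for an AR(p) process read, in matrix form,
  Gamma_p phi = r_p,   with   (Gamma_p)_{ij} = gamma(|i - j|),
                       (r_p)_i = gamma(i),   i,j = 1..p.
Substitute the sample gammas (Toeplitz matrix and right-hand side of size 2):
  Gamma_p = [[2.6429, -0.9104], [-0.9104, 2.6429]]
  r_p     = [-0.9104, -0.5622]
Written out:
  2.6429 phi_1 - 0.9104 phi_2 = -0.9104
  -0.9104 phi_1 + 2.6429 phi_2 = -0.5622
Solve by Cramer's rule:
  det = gamma(0)^2 - gamma(1)^2 = (2.6429)^2 - (-0.9104)^2 = 6.98492041 - 0.82882816 = 6.15609225
  phi_hat_1 = [gamma(1) gamma(0) - gamma(1) gamma(2)] / det = [(-0.9104)(2.6429) - (-0.9104)(-0.5622)] / 6.15609225 = -2.91792304 / 6.15609225 = -0.474
  phi_hat_2 = [gamma(0) gamma(2) - gamma(1)^2] / det = [(2.6429)(-0.5622) - (-0.9104)^2] / 6.15609225 = -2.31466654 / 6.15609225 = -0.376
So phi_hat = [-0.4740, -0.3760].
Therefore phi_hat_1 = -0.4740.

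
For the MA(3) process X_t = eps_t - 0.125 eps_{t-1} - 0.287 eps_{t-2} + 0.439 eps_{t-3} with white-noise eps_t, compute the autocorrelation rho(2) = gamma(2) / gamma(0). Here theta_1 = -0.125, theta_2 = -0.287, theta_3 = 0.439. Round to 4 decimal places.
\rho(2) = -0.2649

For an MA(q) process with theta_0 = 1, the autocovariance is
  gamma(k) = sigma^2 * sum_{i=0..q-k} theta_i * theta_{i+k},
and rho(k) = gamma(k) / gamma(0). Sigma^2 cancels.
  numerator   = (1)*(-0.287) + (-0.125)*(0.439) = -0.341875.
  denominator = (1)^2 + (-0.125)^2 + (-0.287)^2 + (0.439)^2 = 1.290715.
  rho(2) = -0.341875 / 1.290715 = -0.2649.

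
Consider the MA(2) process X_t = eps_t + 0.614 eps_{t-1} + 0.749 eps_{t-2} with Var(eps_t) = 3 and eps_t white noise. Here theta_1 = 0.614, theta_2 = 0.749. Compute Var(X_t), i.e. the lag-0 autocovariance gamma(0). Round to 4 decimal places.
\gamma(0) = 5.8140

For an MA(q) process X_t = eps_t + sum_i theta_i eps_{t-i} with
Var(eps_t) = sigma^2, the variance is
  gamma(0) = sigma^2 * (1 + sum_i theta_i^2).
  sum_i theta_i^2 = (0.614)^2 + (0.749)^2 = 0.376996 + 0.561001 = 0.937997.
  gamma(0) = 3 * (1 + 0.937997) = 3 * 1.937997 = 5.813991, which rounds to 5.8140.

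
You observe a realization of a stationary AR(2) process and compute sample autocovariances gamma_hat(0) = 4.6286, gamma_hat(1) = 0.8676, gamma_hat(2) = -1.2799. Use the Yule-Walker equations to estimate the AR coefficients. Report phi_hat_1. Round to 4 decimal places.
\hat\phi_{1} = 0.2480

The Yule-Walker equations for an AR(p) process read, in matrix form,
  Gamma_p phi = r_p,   with   (Gamma_p)_{ij} = gamma(|i - j|),
                       (r_p)_i = gamma(i),   i,j = 1..p.
Substitute the sample gammas (Toeplitz matrix and right-hand side of size 2):
  Gamma_p = [[4.6286, 0.8676], [0.8676, 4.6286]]
  r_p     = [0.8676, -1.2799]
Written out:
  4.6286 phi_1 + 0.8676 phi_2 = 0.8676
  0.8676 phi_1 + 4.6286 phi_2 = -1.2799
Solve by Cramer's rule:
  det = gamma(0)^2 - gamma(1)^2 = (4.6286)^2 - (0.8676)^2 = 21.42393796 - 0.75272976 = 20.6712082
  phi_hat_1 = [gamma(1) gamma(0) - gamma(1) gamma(2)] / det = [(0.8676)(4.6286) - (0.8676)(-1.2799)] / 20.6712082 = 5.1262146 / 20.6712082 = 0.248
  phi_hat_2 = [gamma(0) gamma(2) - gamma(1)^2] / det = [(4.6286)(-1.2799) - (0.8676)^2] / 20.6712082 = -6.6768749 / 20.6712082 = -0.323
So phi_hat = [0.2480, -0.3230].
Therefore phi_hat_1 = 0.2480.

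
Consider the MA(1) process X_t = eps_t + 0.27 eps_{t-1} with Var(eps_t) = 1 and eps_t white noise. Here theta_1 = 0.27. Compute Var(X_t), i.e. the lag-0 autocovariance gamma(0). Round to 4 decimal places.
\gamma(0) = 1.0729

For an MA(q) process X_t = eps_t + sum_i theta_i eps_{t-i} with
Var(eps_t) = sigma^2, the variance is
  gamma(0) = sigma^2 * (1 + sum_i theta_i^2).
  sum_i theta_i^2 = (0.27)^2 = 0.0729.
  gamma(0) = 1 * (1 + 0.0729) = 1 * 1.0729 = 1.0729.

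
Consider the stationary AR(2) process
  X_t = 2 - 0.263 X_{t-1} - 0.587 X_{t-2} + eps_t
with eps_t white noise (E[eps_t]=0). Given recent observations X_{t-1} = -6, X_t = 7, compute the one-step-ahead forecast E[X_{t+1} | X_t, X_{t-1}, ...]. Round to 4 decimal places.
E[X_{t+1} \mid \mathcal F_t] = 3.6810

For an AR(p) model X_t = c + sum_i phi_i X_{t-i} + eps_t, the
one-step-ahead conditional mean is
  E[X_{t+1} | X_t, ...] = c + sum_i phi_i X_{t+1-i}.
Substitute known values:
  E[X_{t+1} | ...] = 2 + (-0.263) * (7) + (-0.587) * (-6)
                   = 3.6810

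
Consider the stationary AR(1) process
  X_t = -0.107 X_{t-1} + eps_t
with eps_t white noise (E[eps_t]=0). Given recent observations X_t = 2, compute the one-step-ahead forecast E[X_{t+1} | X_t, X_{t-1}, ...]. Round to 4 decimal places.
E[X_{t+1} \mid \mathcal F_t] = -0.2140

For an AR(p) model X_t = c + sum_i phi_i X_{t-i} + eps_t, the
one-step-ahead conditional mean is
  E[X_{t+1} | X_t, ...] = c + sum_i phi_i X_{t+1-i}.
Substitute known values:
  E[X_{t+1} | ...] = (-0.107) * (2)
                   = -0.2140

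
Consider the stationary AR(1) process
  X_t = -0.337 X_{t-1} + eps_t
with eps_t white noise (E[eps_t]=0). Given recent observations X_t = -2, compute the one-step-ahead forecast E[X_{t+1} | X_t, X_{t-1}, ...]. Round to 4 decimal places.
E[X_{t+1} \mid \mathcal F_t] = 0.6740

For an AR(p) model X_t = c + sum_i phi_i X_{t-i} + eps_t, the
one-step-ahead conditional mean is
  E[X_{t+1} | X_t, ...] = c + sum_i phi_i X_{t+1-i}.
Substitute known values:
  E[X_{t+1} | ...] = (-0.337) * (-2)
                   = 0.6740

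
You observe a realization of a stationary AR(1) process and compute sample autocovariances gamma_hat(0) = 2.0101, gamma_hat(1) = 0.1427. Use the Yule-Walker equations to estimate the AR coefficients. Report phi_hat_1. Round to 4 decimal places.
\hat\phi_{1} = 0.0710

The Yule-Walker equations for an AR(p) process read, in matrix form,
  Gamma_p phi = r_p,   with   (Gamma_p)_{ij} = gamma(|i - j|),
                       (r_p)_i = gamma(i),   i,j = 1..p.
Substitute the sample gammas (Toeplitz matrix and right-hand side of size 1):
  Gamma_p = [[2.0101]]
  r_p     = [0.1427]
With p = 1 this is the single equation gamma(0) phi_1 = gamma(1):
  phi_hat_1 = gamma(1) / gamma(0) = 0.1427 / 2.0101 = 0.0710.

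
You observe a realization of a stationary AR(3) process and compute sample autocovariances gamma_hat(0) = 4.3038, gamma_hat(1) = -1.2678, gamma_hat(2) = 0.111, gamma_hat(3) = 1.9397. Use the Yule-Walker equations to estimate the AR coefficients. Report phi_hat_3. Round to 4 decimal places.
\hat\phi_{3} = 0.4830

The Yule-Walker equations for an AR(p) process read, in matrix form,
  Gamma_p phi = r_p,   with   (Gamma_p)_{ij} = gamma(|i - j|),
                       (r_p)_i = gamma(i),   i,j = 1..p.
Substitute the sample gammas (Toeplitz matrix and right-hand side of size 3):
  Gamma_p = [[4.3038, -1.2678, 0.111], [-1.2678, 4.3038, -1.2678], [0.111, -1.2678, 4.3038]]
  r_p     = [-1.2678, 0.111, 1.9397]
Written out (R1..R3):
  (R1) 4.3038 phi_1 - 1.2678 phi_2 + 0.111 phi_3 = -1.2678
  (R2) -1.2678 phi_1 + 4.3038 phi_2 - 1.2678 phi_3 = 0.111
  (R3) 0.111 phi_1 - 1.2678 phi_2 + 4.3038 phi_3 = 1.9397
Gaussian elimination:
  R2 <- R2 - (-1.2678/4.3038) R1 = R2 - (-0.294577) R1:  3.930335 phi_2 - 1.235102 phi_3 = -0.262465
  R3 <- R3 - (0.111/4.3038) R1 = R3 - (0.025791) R1:  -1.235102 phi_2 + 4.300937 phi_3 = 1.972398
  R3 <- R3 - (-1.235102/3.930335) R2 = R3 - (-0.314248) R2:  3.912808 phi_3 = 1.889919
Back-substitution:
  phi_hat_3 = 1.889919 / 3.912808 = 0.483008
  phi_hat_2 = (-0.262465 - (-1.235102)(0.483008)) / 3.930335 = 0.085005
  phi_hat_1 = (-1.2678 - (-1.2678)(0.085005) - (0.111)(0.483008)) / 4.3038 = -0.281994
So phi_hat = [-0.2820, 0.0850, 0.4830].
Therefore phi_hat_3 = 0.4830.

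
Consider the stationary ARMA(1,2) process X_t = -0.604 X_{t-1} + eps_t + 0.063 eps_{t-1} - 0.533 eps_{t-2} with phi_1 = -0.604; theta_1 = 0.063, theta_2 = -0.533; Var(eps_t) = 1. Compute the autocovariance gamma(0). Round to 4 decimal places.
\gamma(0) = 1.3596

Multiply the model equation by X_{t-k} and take expectations. With theta_0 = psi_0 = 1 and psi_j the MA(infinity) weights, this gives
  gamma(k) - sum_i phi_i gamma(k-i) = c_k,
  c_k = sigma^2 * sum_{j=k..q} theta_j psi_{j-k}   (c_k = 0 for k > q),
using gamma(-m) = gamma(m).
psi-weights needed (psi_j = theta_j + sum_i phi_i psi_{j-i}):
  psi_1 = theta_1 + phi_1 = 0.063 + (-0.604) = -0.541
  psi_2 = theta_2 + phi_1 psi_1 = -0.533 + (-0.604)(-0.541) = -0.206236
Right-hand sides:
  c_0 = sigma^2 (1 + theta_1 psi_1 + theta_2 psi_2) = 1 * (1 + (0.063)(-0.541) + (-0.533)(-0.206236)) = 1 * 1.075841 = 1.075841
  c_1 = sigma^2 (theta_1 + theta_2 psi_1) = 1 * (0.063 + (-0.533)(-0.541)) = 0.351353
  c_2 = sigma^2 theta_2 = 1 * (-0.533) = -0.533
Equations for k = 0 and k = 1 (AR order 1):
  gamma(0) = phi_1 gamma(1) + c_0
  gamma(1) = phi_1 gamma(0) + c_1
Substituting the second into the first: gamma(0) (1 - phi_1^2) = c_0 + phi_1 c_1, so
  gamma(0) = (c_0 + phi_1 c_1) / (1 - phi_1^2) = (1.075841 + (-0.604)(0.351353)) / (1 - (-0.604)^2) = 0.863624 / 0.635184 = 1.359643.
Therefore gamma(0) = 1.3596 (to 4 decimal places).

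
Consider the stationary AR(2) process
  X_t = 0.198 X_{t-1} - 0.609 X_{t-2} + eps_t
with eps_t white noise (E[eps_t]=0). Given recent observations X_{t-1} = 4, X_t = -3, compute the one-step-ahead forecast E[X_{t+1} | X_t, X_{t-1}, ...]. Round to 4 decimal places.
E[X_{t+1} \mid \mathcal F_t] = -3.0300

For an AR(p) model X_t = c + sum_i phi_i X_{t-i} + eps_t, the
one-step-ahead conditional mean is
  E[X_{t+1} | X_t, ...] = c + sum_i phi_i X_{t+1-i}.
Substitute known values:
  E[X_{t+1} | ...] = (0.198) * (-3) + (-0.609) * (4)
                   = -3.0300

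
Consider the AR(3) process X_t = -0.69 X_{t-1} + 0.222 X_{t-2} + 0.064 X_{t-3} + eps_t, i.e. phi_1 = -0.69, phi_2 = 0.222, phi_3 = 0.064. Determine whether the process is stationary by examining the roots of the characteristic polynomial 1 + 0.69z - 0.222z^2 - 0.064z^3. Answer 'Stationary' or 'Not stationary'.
\text{Stationary}

The AR(p) characteristic polynomial is P(z) = 1 + 0.69z - 0.222z^2 - 0.064z^3.
Stationarity requires all roots to lie outside the unit circle, i.e. |z| > 1 for every root.
Degree 3: look for a simple real root z0 first, then factor out (1 - z/z0) and solve the remaining quadratic.
Testing z0 = -5: P(-5) = 1 + (0.69)(-5) + (-0.222)(-5)^2 + (-0.064)(-5)^3
  = 1 + (-3.45) + (-5.55) + (8) = 0.  So z_0 = -5 is a root, |z_0| = 5.
Divide out the factor (1 + 0.2 z) = (1 - z/z0) (since 1/z0 = -0.2):
  P(z) = (1 + 0.2 z)(1 + (0.49) z + (-0.32) z^2)
  [check: z-coef 0.49 - (-0.2) = 0.69; z^2-coef -0.32 - (-0.2)(0.49) = -0.222; z^3-coef -(-0.2)(-0.32) = -0.064.]
Remaining roots from the quadratic factor 1 + (0.49) z + (-0.32) z^2:
  Set 1 + (0.49) z + (-0.32) z^2 = 0, i.e. a z^2 + b z + c = 0 with a = -0.32, b = 0.49, c = 1.
  Discriminant D = b^2 - 4ac = (0.49)^2 - 4*(-0.32)*1 = 0.2401 - (-1.28) = 1.5201.
  D >= 0, so the roots are real: z = (-b +/- sqrt(D)) / (2a) = (-0.49 +/- 1.232923) / (-0.64).
    z_1 = (-0.49 + 1.232923) / (-0.64) = -1.1608,   |z_1| = 1.1608.
    z_2 = (-0.49 - 1.232923) / (-0.64) = 2.6921,   |z_2| = 2.6921.
Moduli of all roots: 5.0000, 1.1608, 2.6921.
All moduli strictly greater than 1? Yes.
Verdict: Stationary.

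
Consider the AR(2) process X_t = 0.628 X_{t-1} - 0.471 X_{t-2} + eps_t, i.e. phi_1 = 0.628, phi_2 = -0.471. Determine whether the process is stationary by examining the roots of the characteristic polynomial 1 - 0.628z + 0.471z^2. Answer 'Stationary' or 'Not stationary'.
\text{Stationary}

The AR(p) characteristic polynomial is P(z) = 1 - 0.628z + 0.471z^2.
Stationarity requires all roots to lie outside the unit circle, i.e. |z| > 1 for every root.
Set 1 + (-0.628) z + (0.471) z^2 = 0, i.e. a z^2 + b z + c = 0 with a = 0.471, b = -0.628, c = 1.
Discriminant D = b^2 - 4ac = (-0.628)^2 - 4*(0.471)*1 = 0.394384 - (1.884) = -1.489616.
D < 0, so the roots are the complex-conjugate pair z = (-b +/- i sqrt(-D)) / (2a) = 0.6667 +/- 1.2956i.
For a conjugate pair |z|^2 = z * conj(z) = (product of roots) = c/a = 1/(0.471) = 2.123142, so |z| = sqrt(2.123142) = 1.4571 for both roots.
Moduli of all roots: 1.4571, 1.4571.
All moduli strictly greater than 1? Yes.
Verdict: Stationary.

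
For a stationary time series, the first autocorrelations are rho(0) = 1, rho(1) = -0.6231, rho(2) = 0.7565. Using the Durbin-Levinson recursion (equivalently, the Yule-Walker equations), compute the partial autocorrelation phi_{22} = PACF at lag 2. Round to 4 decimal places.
\phi_{22} = 0.6020

The PACF at lag k is phi_{kk}, the last component of the solution
to the Yule-Walker system G_k phi = r_k where
  (G_k)_{ij} = rho(|i - j|), (r_k)_i = rho(i), i,j = 1..k.
Equivalently, Durbin-Levinson gives phi_{kk} iteratively:
  phi_{11} = rho(1)
  phi_{kk} = [rho(k) - sum_{j=1..k-1} phi_{k-1,j} rho(k-j)]
            / [1 - sum_{j=1..k-1} phi_{k-1,j} rho(j)],
  phi_{k,j} = phi_{k-1,j} - phi_{kk} phi_{k-1,k-j},  j = 1..k-1.
Step k = 1:
  phi_11 = rho(1) = -0.6231.
Step k = 2:
  phi_22 = [rho(2) - phi_11 rho(1)] / [1 - phi_11 rho(1)] = [0.7565 - (-0.6231)(-0.6231)] / [1 - (-0.6231)(-0.6231)]
         = 0.36824639 / 0.61174639 = 0.602.
Therefore phi_{22} = 0.6020.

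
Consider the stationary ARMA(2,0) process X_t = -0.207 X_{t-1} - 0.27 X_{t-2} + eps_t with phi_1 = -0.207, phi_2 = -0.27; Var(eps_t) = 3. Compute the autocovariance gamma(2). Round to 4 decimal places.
\gamma(2) = -0.7854

Multiply the model equation by X_{t-k} and take expectations. With theta_0 = psi_0 = 1 and psi_j the MA(infinity) weights, this gives
  gamma(k) - sum_i phi_i gamma(k-i) = c_k,
  c_k = sigma^2 * sum_{j=k..q} theta_j psi_{j-k}   (c_k = 0 for k > q),
using gamma(-m) = gamma(m).
Pure AR (q = 0): c_0 = sigma^2 = 3, c_k = 0 for k >= 1.
Equations for k = 0, 1, 2 (AR order 2, c_2 = 0):
  (E0) gamma(0) = phi_1 gamma(1) + phi_2 gamma(2) + c_0
  (E1) gamma(1) = phi_1 gamma(0) + phi_2 gamma(1) + c_1
  (E2) gamma(2) = phi_1 gamma(1) + phi_2 gamma(0)
From (E1): gamma(1) = A gamma(0) + B with
  A = phi_1 / (1 - phi_2) = -0.207 / 1.27 = -0.162992,   B = c_1 / (1 - phi_2) = 0 / 1.27 = 0.
Insert (E2) into (E0): gamma(0) (1 - phi_2^2) = phi_1 (1 + phi_2) gamma(1) + c_0.
  phi_1 (1 + phi_2) = (-0.207)(0.73) = -0.15111,   1 - phi_2^2 = 0.9271.
Replace gamma(1) by A gamma(0) + B and collect gamma(0):
  gamma(0) [0.9271 - (-0.15111)(-0.162992)] = c_0 = 3
  gamma(0) * 0.90247 = 3
  gamma(0) = 3 / 0.90247 = 3.324209.
  gamma(1) = A gamma(0) = (-0.162992)(3.324209) = -0.54182.
  gamma(2) = phi_1 gamma(1) + phi_2 gamma(0) = (-0.207)(-0.54182) + (-0.27)(3.324209) = -0.78538.
Therefore gamma(2) = -0.7854 (to 4 decimal places).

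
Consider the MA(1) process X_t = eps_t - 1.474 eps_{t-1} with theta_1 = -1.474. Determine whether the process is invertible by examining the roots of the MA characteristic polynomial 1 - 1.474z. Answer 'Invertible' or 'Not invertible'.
\text{Not invertible}

The MA(q) characteristic polynomial is P(z) = 1 - 1.474z.
Invertibility requires all roots to lie outside the unit circle, i.e. |z| > 1 for every root.
This is linear in z: 1 + (-1.474) z = 0  =>  z = -1/(-1.474) = 0.678426,  |z| = 0.678426.
Moduli of all roots: 0.6784.
All moduli strictly greater than 1? No.
Verdict: Not invertible.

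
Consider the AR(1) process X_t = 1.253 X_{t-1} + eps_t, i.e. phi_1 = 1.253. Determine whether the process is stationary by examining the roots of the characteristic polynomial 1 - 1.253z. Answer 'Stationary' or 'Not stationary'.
\text{Not stationary}

The AR(p) characteristic polynomial is P(z) = 1 - 1.253z.
Stationarity requires all roots to lie outside the unit circle, i.e. |z| > 1 for every root.
This is linear in z: 1 + (-1.253) z = 0  =>  z = -1/(-1.253) = 0.798085,  |z| = 0.798085.
Moduli of all roots: 0.7981.
All moduli strictly greater than 1? No.
Verdict: Not stationary.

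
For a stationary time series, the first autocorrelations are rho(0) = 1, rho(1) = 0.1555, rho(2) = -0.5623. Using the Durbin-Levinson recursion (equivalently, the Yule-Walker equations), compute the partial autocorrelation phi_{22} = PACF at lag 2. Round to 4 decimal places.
\phi_{22} = -0.6010

The PACF at lag k is phi_{kk}, the last component of the solution
to the Yule-Walker system G_k phi = r_k where
  (G_k)_{ij} = rho(|i - j|), (r_k)_i = rho(i), i,j = 1..k.
Equivalently, Durbin-Levinson gives phi_{kk} iteratively:
  phi_{11} = rho(1)
  phi_{kk} = [rho(k) - sum_{j=1..k-1} phi_{k-1,j} rho(k-j)]
            / [1 - sum_{j=1..k-1} phi_{k-1,j} rho(j)],
  phi_{k,j} = phi_{k-1,j} - phi_{kk} phi_{k-1,k-j},  j = 1..k-1.
Step k = 1:
  phi_11 = rho(1) = 0.1555.
Step k = 2:
  phi_22 = [rho(2) - phi_11 rho(1)] / [1 - phi_11 rho(1)] = [-0.5623 - (0.1555)(0.1555)] / [1 - (0.1555)(0.1555)]
         = -0.58648025 / 0.97581975 = -0.601.
Therefore phi_{22} = -0.6010.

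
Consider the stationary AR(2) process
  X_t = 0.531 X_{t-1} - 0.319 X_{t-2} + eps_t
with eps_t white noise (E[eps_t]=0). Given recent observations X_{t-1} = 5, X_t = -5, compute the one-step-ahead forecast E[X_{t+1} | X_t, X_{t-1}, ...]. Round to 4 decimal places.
E[X_{t+1} \mid \mathcal F_t] = -4.2500

For an AR(p) model X_t = c + sum_i phi_i X_{t-i} + eps_t, the
one-step-ahead conditional mean is
  E[X_{t+1} | X_t, ...] = c + sum_i phi_i X_{t+1-i}.
Substitute known values:
  E[X_{t+1} | ...] = (0.531) * (-5) + (-0.319) * (5)
                   = -4.2500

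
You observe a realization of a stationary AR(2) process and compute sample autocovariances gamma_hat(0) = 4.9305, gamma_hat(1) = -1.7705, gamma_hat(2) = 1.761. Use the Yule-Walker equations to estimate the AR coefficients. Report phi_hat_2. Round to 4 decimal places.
\hat\phi_{2} = 0.2620

The Yule-Walker equations for an AR(p) process read, in matrix form,
  Gamma_p phi = r_p,   with   (Gamma_p)_{ij} = gamma(|i - j|),
                       (r_p)_i = gamma(i),   i,j = 1..p.
Substitute the sample gammas (Toeplitz matrix and right-hand side of size 2):
  Gamma_p = [[4.9305, -1.7705], [-1.7705, 4.9305]]
  r_p     = [-1.7705, 1.761]
Written out:
  4.9305 phi_1 - 1.7705 phi_2 = -1.7705
  -1.7705 phi_1 + 4.9305 phi_2 = 1.761
Solve by Cramer's rule:
  det = gamma(0)^2 - gamma(1)^2 = (4.9305)^2 - (-1.7705)^2 = 24.30983025 - 3.13467025 = 21.17516
  phi_hat_1 = [gamma(1) gamma(0) - gamma(1) gamma(2)] / det = [(-1.7705)(4.9305) - (-1.7705)(1.761)] / 21.17516 = -5.61159975 / 21.17516 = -0.265
  phi_hat_2 = [gamma(0) gamma(2) - gamma(1)^2] / det = [(4.9305)(1.761) - (-1.7705)^2] / 21.17516 = 5.54794025 / 21.17516 = 0.262
So phi_hat = [-0.2650, 0.2620].
Therefore phi_hat_2 = 0.2620.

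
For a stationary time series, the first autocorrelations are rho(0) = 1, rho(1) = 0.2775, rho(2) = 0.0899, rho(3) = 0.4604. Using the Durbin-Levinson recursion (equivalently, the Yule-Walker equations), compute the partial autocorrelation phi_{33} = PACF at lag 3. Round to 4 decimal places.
\phi_{33} = 0.4681

The PACF at lag k is phi_{kk}, the last component of the solution
to the Yule-Walker system G_k phi = r_k where
  (G_k)_{ij} = rho(|i - j|), (r_k)_i = rho(i), i,j = 1..k.
Equivalently, Durbin-Levinson gives phi_{kk} iteratively:
  phi_{11} = rho(1)
  phi_{kk} = [rho(k) - sum_{j=1..k-1} phi_{k-1,j} rho(k-j)]
            / [1 - sum_{j=1..k-1} phi_{k-1,j} rho(j)],
  phi_{k,j} = phi_{k-1,j} - phi_{kk} phi_{k-1,k-j},  j = 1..k-1.
Step k = 1:
  phi_11 = rho(1) = 0.2775.
Step k = 2:
  phi_22 = [rho(2) - phi_11 rho(1)] / [1 - phi_11 rho(1)] = [0.0899 - (0.2775)(0.2775)] / [1 - (0.2775)(0.2775)]
         = 0.01289375 / 0.92299375 = 0.013969.
  Update: phi_21 = phi_11 - phi_22 phi_11 = 0.2775 - (0.013969)(0.2775) = 0.273623.
Step k = 3:
  phi_33 = [rho(3) - phi_21 rho(2) - phi_22 rho(1)] / [1 - phi_21 rho(1) - phi_22 rho(2)]
    numerator   = 0.4604 - (0.273623)(0.0899) - (0.013969)(0.2775) = 0.43192472
    denominator = 1 - (0.273623)(0.2775) - (0.013969)(0.0899) = 0.92281363
  phi_33 = 0.43192472 / 0.92281363 = 0.4681.
Therefore phi_{33} = 0.4681.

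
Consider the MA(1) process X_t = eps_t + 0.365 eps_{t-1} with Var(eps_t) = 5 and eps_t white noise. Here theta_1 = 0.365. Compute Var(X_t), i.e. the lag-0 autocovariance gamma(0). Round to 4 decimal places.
\gamma(0) = 5.6661

For an MA(q) process X_t = eps_t + sum_i theta_i eps_{t-i} with
Var(eps_t) = sigma^2, the variance is
  gamma(0) = sigma^2 * (1 + sum_i theta_i^2).
  sum_i theta_i^2 = (0.365)^2 = 0.133225.
  gamma(0) = 5 * (1 + 0.133225) = 5 * 1.133225 = 5.666125, which rounds to 5.6661.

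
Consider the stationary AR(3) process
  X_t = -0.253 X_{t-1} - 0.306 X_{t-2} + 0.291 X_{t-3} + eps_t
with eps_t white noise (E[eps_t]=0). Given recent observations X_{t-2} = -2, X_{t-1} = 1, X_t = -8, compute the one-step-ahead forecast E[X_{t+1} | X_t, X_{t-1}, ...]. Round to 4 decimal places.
E[X_{t+1} \mid \mathcal F_t] = 1.1360

For an AR(p) model X_t = c + sum_i phi_i X_{t-i} + eps_t, the
one-step-ahead conditional mean is
  E[X_{t+1} | X_t, ...] = c + sum_i phi_i X_{t+1-i}.
Substitute known values:
  E[X_{t+1} | ...] = (-0.253) * (-8) + (-0.306) * (1) + (0.291) * (-2)
                   = 1.1360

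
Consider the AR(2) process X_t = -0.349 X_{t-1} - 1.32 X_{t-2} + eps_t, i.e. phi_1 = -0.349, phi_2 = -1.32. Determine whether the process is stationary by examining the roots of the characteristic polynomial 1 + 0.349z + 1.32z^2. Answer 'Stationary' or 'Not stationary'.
\text{Not stationary}

The AR(p) characteristic polynomial is P(z) = 1 + 0.349z + 1.32z^2.
Stationarity requires all roots to lie outside the unit circle, i.e. |z| > 1 for every root.
Set 1 + (0.349) z + (1.32) z^2 = 0, i.e. a z^2 + b z + c = 0 with a = 1.32, b = 0.349, c = 1.
Discriminant D = b^2 - 4ac = (0.349)^2 - 4*(1.32)*1 = 0.121801 - (5.28) = -5.158199.
D < 0, so the roots are the complex-conjugate pair z = (-b +/- i sqrt(-D)) / (2a) = -0.1322 +/- 0.8603i.
For a conjugate pair |z|^2 = z * conj(z) = (product of roots) = c/a = 1/(1.32) = 0.757576, so |z| = sqrt(0.757576) = 0.8704 for both roots.
Moduli of all roots: 0.8704, 0.8704.
All moduli strictly greater than 1? No.
Verdict: Not stationary.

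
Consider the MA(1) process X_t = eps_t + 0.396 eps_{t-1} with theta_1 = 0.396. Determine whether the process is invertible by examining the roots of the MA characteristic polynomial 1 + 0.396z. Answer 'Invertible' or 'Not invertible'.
\text{Invertible}

The MA(q) characteristic polynomial is P(z) = 1 + 0.396z.
Invertibility requires all roots to lie outside the unit circle, i.e. |z| > 1 for every root.
This is linear in z: 1 + (0.396) z = 0  =>  z = -1/(0.396) = -2.525253,  |z| = 2.525253.
Moduli of all roots: 2.5253.
All moduli strictly greater than 1? Yes.
Verdict: Invertible.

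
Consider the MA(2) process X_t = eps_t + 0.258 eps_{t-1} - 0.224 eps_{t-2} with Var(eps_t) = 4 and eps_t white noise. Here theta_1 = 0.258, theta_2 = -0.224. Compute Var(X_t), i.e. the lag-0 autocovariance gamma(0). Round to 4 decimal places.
\gamma(0) = 4.4670

For an MA(q) process X_t = eps_t + sum_i theta_i eps_{t-i} with
Var(eps_t) = sigma^2, the variance is
  gamma(0) = sigma^2 * (1 + sum_i theta_i^2).
  sum_i theta_i^2 = (0.258)^2 + (-0.224)^2 = 0.066564 + 0.050176 = 0.11674.
  gamma(0) = 4 * (1 + 0.11674) = 4 * 1.11674 = 4.46696, which rounds to 4.4670.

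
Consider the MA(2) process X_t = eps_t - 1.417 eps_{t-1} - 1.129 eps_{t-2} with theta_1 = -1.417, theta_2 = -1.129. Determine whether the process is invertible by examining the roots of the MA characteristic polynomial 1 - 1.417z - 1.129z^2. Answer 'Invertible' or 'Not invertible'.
\text{Not invertible}

The MA(q) characteristic polynomial is P(z) = 1 - 1.417z - 1.129z^2.
Invertibility requires all roots to lie outside the unit circle, i.e. |z| > 1 for every root.
Set 1 + (-1.417) z + (-1.129) z^2 = 0, i.e. a z^2 + b z + c = 0 with a = -1.129, b = -1.417, c = 1.
Discriminant D = b^2 - 4ac = (-1.417)^2 - 4*(-1.129)*1 = 2.007889 - (-4.516) = 6.523889.
D >= 0, so the roots are real: z = (-b +/- sqrt(D)) / (2a) = (1.417 +/- 2.55419) / (-2.258).
  z_1 = (1.417 + 2.55419) / (-2.258) = -1.7587,   |z_1| = 1.7587.
  z_2 = (1.417 - 2.55419) / (-2.258) = 0.5036,   |z_2| = 0.5036.
Moduli of all roots: 1.7587, 0.5036.
All moduli strictly greater than 1? No.
Verdict: Not invertible.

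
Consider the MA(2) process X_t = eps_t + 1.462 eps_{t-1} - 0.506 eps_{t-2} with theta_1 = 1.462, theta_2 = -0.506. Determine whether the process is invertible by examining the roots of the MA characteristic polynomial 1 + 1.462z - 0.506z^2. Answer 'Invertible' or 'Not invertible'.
\text{Not invertible}

The MA(q) characteristic polynomial is P(z) = 1 + 1.462z - 0.506z^2.
Invertibility requires all roots to lie outside the unit circle, i.e. |z| > 1 for every root.
Set 1 + (1.462) z + (-0.506) z^2 = 0, i.e. a z^2 + b z + c = 0 with a = -0.506, b = 1.462, c = 1.
Discriminant D = b^2 - 4ac = (1.462)^2 - 4*(-0.506)*1 = 2.137444 - (-2.024) = 4.161444.
D >= 0, so the roots are real: z = (-b +/- sqrt(D)) / (2a) = (-1.462 +/- 2.039962) / (-1.012).
  z_1 = (-1.462 + 2.039962) / (-1.012) = -0.5711,   |z_1| = 0.5711.
  z_2 = (-1.462 - 2.039962) / (-1.012) = 3.4604,   |z_2| = 3.4604.
Moduli of all roots: 0.5711, 3.4604.
All moduli strictly greater than 1? No.
Verdict: Not invertible.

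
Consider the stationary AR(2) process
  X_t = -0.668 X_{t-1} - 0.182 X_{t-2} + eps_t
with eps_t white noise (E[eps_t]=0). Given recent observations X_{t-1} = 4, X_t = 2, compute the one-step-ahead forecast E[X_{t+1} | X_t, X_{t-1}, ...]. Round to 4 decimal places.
E[X_{t+1} \mid \mathcal F_t] = -2.0640

For an AR(p) model X_t = c + sum_i phi_i X_{t-i} + eps_t, the
one-step-ahead conditional mean is
  E[X_{t+1} | X_t, ...] = c + sum_i phi_i X_{t+1-i}.
Substitute known values:
  E[X_{t+1} | ...] = (-0.668) * (2) + (-0.182) * (4)
                   = -2.0640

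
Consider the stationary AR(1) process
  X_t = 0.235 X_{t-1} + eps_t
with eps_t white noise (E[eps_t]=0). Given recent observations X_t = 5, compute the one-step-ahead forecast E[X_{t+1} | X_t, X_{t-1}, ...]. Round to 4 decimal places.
E[X_{t+1} \mid \mathcal F_t] = 1.1750

For an AR(p) model X_t = c + sum_i phi_i X_{t-i} + eps_t, the
one-step-ahead conditional mean is
  E[X_{t+1} | X_t, ...] = c + sum_i phi_i X_{t+1-i}.
Substitute known values:
  E[X_{t+1} | ...] = (0.235) * (5)
                   = 1.1750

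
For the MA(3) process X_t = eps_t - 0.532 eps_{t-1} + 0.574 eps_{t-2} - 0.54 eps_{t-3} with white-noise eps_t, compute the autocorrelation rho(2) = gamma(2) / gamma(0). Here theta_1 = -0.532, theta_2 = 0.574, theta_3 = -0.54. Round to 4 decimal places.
\rho(2) = 0.4523

For an MA(q) process with theta_0 = 1, the autocovariance is
  gamma(k) = sigma^2 * sum_{i=0..q-k} theta_i * theta_{i+k},
and rho(k) = gamma(k) / gamma(0). Sigma^2 cancels.
  numerator   = (1)*(0.574) + (-0.532)*(-0.54) = 0.86128.
  denominator = (1)^2 + (-0.532)^2 + (0.574)^2 + (-0.54)^2 = 1.9041.
  rho(2) = 0.86128 / 1.9041 = 0.4523.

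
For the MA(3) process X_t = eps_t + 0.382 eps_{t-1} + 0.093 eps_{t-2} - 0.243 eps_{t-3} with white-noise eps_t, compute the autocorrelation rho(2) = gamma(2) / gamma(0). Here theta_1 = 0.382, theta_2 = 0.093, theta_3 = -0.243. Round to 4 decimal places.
\rho(2) = 0.0001

For an MA(q) process with theta_0 = 1, the autocovariance is
  gamma(k) = sigma^2 * sum_{i=0..q-k} theta_i * theta_{i+k},
and rho(k) = gamma(k) / gamma(0). Sigma^2 cancels.
  numerator   = (1)*(0.093) + (0.382)*(-0.243) = 0.000174.
  denominator = (1)^2 + (0.382)^2 + (0.093)^2 + (-0.243)^2 = 1.213622.
  rho(2) = 0.000174 / 1.213622 = 0.0001.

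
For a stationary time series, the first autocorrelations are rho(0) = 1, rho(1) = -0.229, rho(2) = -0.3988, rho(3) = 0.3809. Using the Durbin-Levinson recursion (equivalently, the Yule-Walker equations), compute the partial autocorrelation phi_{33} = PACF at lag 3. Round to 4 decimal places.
\phi_{33} = 0.1870

The PACF at lag k is phi_{kk}, the last component of the solution
to the Yule-Walker system G_k phi = r_k where
  (G_k)_{ij} = rho(|i - j|), (r_k)_i = rho(i), i,j = 1..k.
Equivalently, Durbin-Levinson gives phi_{kk} iteratively:
  phi_{11} = rho(1)
  phi_{kk} = [rho(k) - sum_{j=1..k-1} phi_{k-1,j} rho(k-j)]
            / [1 - sum_{j=1..k-1} phi_{k-1,j} rho(j)],
  phi_{k,j} = phi_{k-1,j} - phi_{kk} phi_{k-1,k-j},  j = 1..k-1.
Step k = 1:
  phi_11 = rho(1) = -0.229.
Step k = 2:
  phi_22 = [rho(2) - phi_11 rho(1)] / [1 - phi_11 rho(1)] = [-0.3988 - (-0.229)(-0.229)] / [1 - (-0.229)(-0.229)]
         = -0.451241 / 0.947559 = -0.476214.
  Update: phi_21 = phi_11 - phi_22 phi_11 = -0.229 - (-0.476214)(-0.229) = -0.338053.
Step k = 3:
  phi_33 = [rho(3) - phi_21 rho(2) - phi_22 rho(1)] / [1 - phi_21 rho(1) - phi_22 rho(2)]
    numerator   = 0.3809 - (-0.338053)(-0.3988) - (-0.476214)(-0.229) = 0.13703141
    denominator = 1 - (-0.338053)(-0.229) - (-0.476214)(-0.3988) = 0.73267165
  phi_33 = 0.13703141 / 0.73267165 = 0.187.
Therefore phi_{33} = 0.1870.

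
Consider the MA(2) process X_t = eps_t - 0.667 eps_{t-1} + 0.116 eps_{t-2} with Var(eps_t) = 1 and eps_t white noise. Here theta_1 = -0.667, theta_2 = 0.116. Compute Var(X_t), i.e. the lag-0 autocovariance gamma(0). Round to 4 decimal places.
\gamma(0) = 1.4583

For an MA(q) process X_t = eps_t + sum_i theta_i eps_{t-i} with
Var(eps_t) = sigma^2, the variance is
  gamma(0) = sigma^2 * (1 + sum_i theta_i^2).
  sum_i theta_i^2 = (-0.667)^2 + (0.116)^2 = 0.444889 + 0.013456 = 0.458345.
  gamma(0) = 1 * (1 + 0.458345) = 1 * 1.458345 = 1.458345, which rounds to 1.4583.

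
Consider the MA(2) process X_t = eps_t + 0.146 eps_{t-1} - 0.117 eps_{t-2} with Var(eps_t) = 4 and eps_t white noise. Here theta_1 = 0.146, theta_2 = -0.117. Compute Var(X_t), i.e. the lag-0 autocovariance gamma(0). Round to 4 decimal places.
\gamma(0) = 4.1400

For an MA(q) process X_t = eps_t + sum_i theta_i eps_{t-i} with
Var(eps_t) = sigma^2, the variance is
  gamma(0) = sigma^2 * (1 + sum_i theta_i^2).
  sum_i theta_i^2 = (0.146)^2 + (-0.117)^2 = 0.021316 + 0.013689 = 0.035005.
  gamma(0) = 4 * (1 + 0.035005) = 4 * 1.035005 = 4.14002, which rounds to 4.1400.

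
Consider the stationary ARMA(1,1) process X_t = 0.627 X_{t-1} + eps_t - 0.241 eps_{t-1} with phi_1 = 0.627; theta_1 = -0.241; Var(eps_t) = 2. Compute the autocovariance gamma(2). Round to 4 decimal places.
\gamma(2) = 0.6771

Multiply the model equation by X_{t-k} and take expectations. With theta_0 = psi_0 = 1 and psi_j the MA(infinity) weights, this gives
  gamma(k) - sum_i phi_i gamma(k-i) = c_k,
  c_k = sigma^2 * sum_{j=k..q} theta_j psi_{j-k}   (c_k = 0 for k > q),
using gamma(-m) = gamma(m).
psi-weights needed (psi_j = theta_j + sum_i phi_i psi_{j-i}):
  psi_1 = theta_1 + phi_1 = -0.241 + (0.627) = 0.386
Right-hand sides:
  c_0 = sigma^2 (1 + theta_1 psi_1) = 2 * (1 + (-0.241)(0.386)) = 2 * 0.906974 = 1.813948
  c_1 = sigma^2 theta_1 = 2 * (-0.241) = -0.482
  c_2 = 0
Equations for k = 0 and k = 1 (AR order 1):
  gamma(0) = phi_1 gamma(1) + c_0
  gamma(1) = phi_1 gamma(0) + c_1
Substituting the second into the first: gamma(0) (1 - phi_1^2) = c_0 + phi_1 c_1, so
  gamma(0) = (c_0 + phi_1 c_1) / (1 - phi_1^2) = (1.813948 + (0.627)(-0.482)) / (1 - (0.627)^2) = 1.511734 / 0.606871 = 2.49103.
  gamma(1) = phi_1 gamma(0) + c_1 = (0.627)(2.49103) + (-0.482) = 1.079876.
For k = 2 (> q): gamma(2) = phi_1 gamma(1) = (0.627)(1.079876) = 0.677082.
Therefore gamma(2) = 0.6771 (to 4 decimal places).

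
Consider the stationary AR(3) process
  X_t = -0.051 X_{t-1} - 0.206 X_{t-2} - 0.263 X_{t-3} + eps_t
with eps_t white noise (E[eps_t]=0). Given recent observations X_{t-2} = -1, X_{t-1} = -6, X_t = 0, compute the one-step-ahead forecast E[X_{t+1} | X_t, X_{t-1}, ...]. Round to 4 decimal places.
E[X_{t+1} \mid \mathcal F_t] = 1.4990

For an AR(p) model X_t = c + sum_i phi_i X_{t-i} + eps_t, the
one-step-ahead conditional mean is
  E[X_{t+1} | X_t, ...] = c + sum_i phi_i X_{t+1-i}.
Substitute known values:
  E[X_{t+1} | ...] = (-0.051) * (0) + (-0.206) * (-6) + (-0.263) * (-1)
                   = 1.4990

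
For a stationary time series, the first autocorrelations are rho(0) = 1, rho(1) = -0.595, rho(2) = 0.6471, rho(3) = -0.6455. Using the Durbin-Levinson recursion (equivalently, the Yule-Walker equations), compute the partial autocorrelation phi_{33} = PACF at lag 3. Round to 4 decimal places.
\phi_{33} = -0.3220

The PACF at lag k is phi_{kk}, the last component of the solution
to the Yule-Walker system G_k phi = r_k where
  (G_k)_{ij} = rho(|i - j|), (r_k)_i = rho(i), i,j = 1..k.
Equivalently, Durbin-Levinson gives phi_{kk} iteratively:
  phi_{11} = rho(1)
  phi_{kk} = [rho(k) - sum_{j=1..k-1} phi_{k-1,j} rho(k-j)]
            / [1 - sum_{j=1..k-1} phi_{k-1,j} rho(j)],
  phi_{k,j} = phi_{k-1,j} - phi_{kk} phi_{k-1,k-j},  j = 1..k-1.
Step k = 1:
  phi_11 = rho(1) = -0.595.
Step k = 2:
  phi_22 = [rho(2) - phi_11 rho(1)] / [1 - phi_11 rho(1)] = [0.6471 - (-0.595)(-0.595)] / [1 - (-0.595)(-0.595)]
         = 0.293075 / 0.645975 = 0.453694.
  Update: phi_21 = phi_11 - phi_22 phi_11 = -0.595 - (0.453694)(-0.595) = -0.325052.
Step k = 3:
  phi_33 = [rho(3) - phi_21 rho(2) - phi_22 rho(1)] / [1 - phi_21 rho(1) - phi_22 rho(2)]
    numerator   = -0.6455 - (-0.325052)(0.6471) - (0.453694)(-0.595) = -0.16521087
    denominator = 1 - (-0.325052)(-0.595) - (0.453694)(0.6471) = 0.51300862
  phi_33 = -0.16521087 / 0.51300862 = -0.322.
Therefore phi_{33} = -0.3220.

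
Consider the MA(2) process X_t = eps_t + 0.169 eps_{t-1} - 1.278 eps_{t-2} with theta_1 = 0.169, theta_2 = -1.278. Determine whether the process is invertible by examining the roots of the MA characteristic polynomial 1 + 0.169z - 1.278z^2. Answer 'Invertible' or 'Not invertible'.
\text{Not invertible}

The MA(q) characteristic polynomial is P(z) = 1 + 0.169z - 1.278z^2.
Invertibility requires all roots to lie outside the unit circle, i.e. |z| > 1 for every root.
Set 1 + (0.169) z + (-1.278) z^2 = 0, i.e. a z^2 + b z + c = 0 with a = -1.278, b = 0.169, c = 1.
Discriminant D = b^2 - 4ac = (0.169)^2 - 4*(-1.278)*1 = 0.028561 - (-5.112) = 5.140561.
D >= 0, so the roots are real: z = (-b +/- sqrt(D)) / (2a) = (-0.169 +/- 2.267281) / (-2.556).
  z_1 = (-0.169 + 2.267281) / (-2.556) = -0.8209,   |z_1| = 0.8209.
  z_2 = (-0.169 - 2.267281) / (-2.556) = 0.9532,   |z_2| = 0.9532.
Moduli of all roots: 0.8209, 0.9532.
All moduli strictly greater than 1? No.
Verdict: Not invertible.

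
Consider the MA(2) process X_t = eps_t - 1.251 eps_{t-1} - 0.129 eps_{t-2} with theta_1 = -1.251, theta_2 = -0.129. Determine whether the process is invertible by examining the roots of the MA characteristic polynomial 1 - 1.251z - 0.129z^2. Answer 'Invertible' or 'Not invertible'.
\text{Not invertible}

The MA(q) characteristic polynomial is P(z) = 1 - 1.251z - 0.129z^2.
Invertibility requires all roots to lie outside the unit circle, i.e. |z| > 1 for every root.
Set 1 + (-1.251) z + (-0.129) z^2 = 0, i.e. a z^2 + b z + c = 0 with a = -0.129, b = -1.251, c = 1.
Discriminant D = b^2 - 4ac = (-1.251)^2 - 4*(-0.129)*1 = 1.565001 - (-0.516) = 2.081001.
D >= 0, so the roots are real: z = (-b +/- sqrt(D)) / (2a) = (1.251 +/- 1.442568) / (-0.258).
  z_1 = (1.251 + 1.442568) / (-0.258) = -10.4402,   |z_1| = 10.4402.
  z_2 = (1.251 - 1.442568) / (-0.258) = 0.7425,   |z_2| = 0.7425.
Moduli of all roots: 10.4402, 0.7425.
All moduli strictly greater than 1? No.
Verdict: Not invertible.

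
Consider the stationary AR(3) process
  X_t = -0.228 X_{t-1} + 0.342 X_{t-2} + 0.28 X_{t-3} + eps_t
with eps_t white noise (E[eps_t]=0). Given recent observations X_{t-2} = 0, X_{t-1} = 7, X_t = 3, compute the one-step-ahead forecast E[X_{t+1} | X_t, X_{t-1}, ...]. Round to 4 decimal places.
E[X_{t+1} \mid \mathcal F_t] = 1.7100

For an AR(p) model X_t = c + sum_i phi_i X_{t-i} + eps_t, the
one-step-ahead conditional mean is
  E[X_{t+1} | X_t, ...] = c + sum_i phi_i X_{t+1-i}.
Substitute known values:
  E[X_{t+1} | ...] = (-0.228) * (3) + (0.342) * (7) + (0.28) * (0)
                   = 1.7100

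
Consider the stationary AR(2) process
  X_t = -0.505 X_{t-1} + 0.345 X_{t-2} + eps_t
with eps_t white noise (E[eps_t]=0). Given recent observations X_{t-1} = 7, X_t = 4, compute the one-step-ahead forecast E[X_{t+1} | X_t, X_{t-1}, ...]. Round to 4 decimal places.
E[X_{t+1} \mid \mathcal F_t] = 0.3950

For an AR(p) model X_t = c + sum_i phi_i X_{t-i} + eps_t, the
one-step-ahead conditional mean is
  E[X_{t+1} | X_t, ...] = c + sum_i phi_i X_{t+1-i}.
Substitute known values:
  E[X_{t+1} | ...] = (-0.505) * (4) + (0.345) * (7)
                   = 0.3950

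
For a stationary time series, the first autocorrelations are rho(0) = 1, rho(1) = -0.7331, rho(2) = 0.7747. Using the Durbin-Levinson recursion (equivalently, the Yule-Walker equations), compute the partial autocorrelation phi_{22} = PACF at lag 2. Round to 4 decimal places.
\phi_{22} = 0.5129

The PACF at lag k is phi_{kk}, the last component of the solution
to the Yule-Walker system G_k phi = r_k where
  (G_k)_{ij} = rho(|i - j|), (r_k)_i = rho(i), i,j = 1..k.
Equivalently, Durbin-Levinson gives phi_{kk} iteratively:
  phi_{11} = rho(1)
  phi_{kk} = [rho(k) - sum_{j=1..k-1} phi_{k-1,j} rho(k-j)]
            / [1 - sum_{j=1..k-1} phi_{k-1,j} rho(j)],
  phi_{k,j} = phi_{k-1,j} - phi_{kk} phi_{k-1,k-j},  j = 1..k-1.
Step k = 1:
  phi_11 = rho(1) = -0.7331.
Step k = 2:
  phi_22 = [rho(2) - phi_11 rho(1)] / [1 - phi_11 rho(1)] = [0.7747 - (-0.7331)(-0.7331)] / [1 - (-0.7331)(-0.7331)]
         = 0.23726439 / 0.46256439 = 0.5129.
Therefore phi_{22} = 0.5129.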